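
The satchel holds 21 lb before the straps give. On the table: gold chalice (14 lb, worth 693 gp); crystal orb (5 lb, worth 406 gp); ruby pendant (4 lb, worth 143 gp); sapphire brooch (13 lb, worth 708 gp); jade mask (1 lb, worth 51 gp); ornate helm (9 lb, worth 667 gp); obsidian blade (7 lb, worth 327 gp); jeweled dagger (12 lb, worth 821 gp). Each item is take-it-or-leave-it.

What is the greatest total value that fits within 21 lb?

1488

Taking the top-ratio items first gives crystal orb + ruby pendant + jade mask + ornate helm for 1267 (19 lb).
The 10 lb tied up in crystal orb and ruby pendant and jade mask is better spent on jeweled dagger — total rises to 1488 (21 lb).
That's the maximum — no swap from here does better than 1488.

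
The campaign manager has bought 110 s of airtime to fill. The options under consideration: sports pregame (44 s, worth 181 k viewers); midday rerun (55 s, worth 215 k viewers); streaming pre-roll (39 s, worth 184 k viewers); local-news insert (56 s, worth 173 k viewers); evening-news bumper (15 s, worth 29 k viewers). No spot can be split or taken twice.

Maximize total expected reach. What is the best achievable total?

A density-first pass picks sports pregame + streaming pre-roll + evening-news bumper — 394 at 98 s.
Dropping sports pregame frees 44 s; slotting in midday rerun (55 s) lifts the total to 428 at 109 s.
Next best is midday rerun + streaming pre-roll at 399 (94 s) — short by 29.

428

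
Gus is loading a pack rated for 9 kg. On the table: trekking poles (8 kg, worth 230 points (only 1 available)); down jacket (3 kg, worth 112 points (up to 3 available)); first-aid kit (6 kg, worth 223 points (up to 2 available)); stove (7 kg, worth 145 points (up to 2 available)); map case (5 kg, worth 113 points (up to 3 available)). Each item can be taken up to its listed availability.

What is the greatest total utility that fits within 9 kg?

336

Ranking by ratio (utility/kg): down jacket 37.33, first-aid kit 37.17, trekking poles 28.75, map case 22.60.
Best packing: 3×down jacket — 9 kg, 336 total.
No other feasible combination exceeds 336.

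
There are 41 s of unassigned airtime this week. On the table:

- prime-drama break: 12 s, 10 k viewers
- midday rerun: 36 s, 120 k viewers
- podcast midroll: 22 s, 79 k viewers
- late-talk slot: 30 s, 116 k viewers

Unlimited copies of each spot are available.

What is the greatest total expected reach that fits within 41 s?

By expected reach per s: late-talk slot 3.87, podcast midroll 3.59, midday rerun 3.33 lead.
The ratio heuristic lands on late-talk slot (116) but leaves 11 s idle.
Replace late-talk slot with midday rerun: the trade gains 4 net, giving 120 at 36 s.
Every other selection either busts 41 s or fails to beat 120.

120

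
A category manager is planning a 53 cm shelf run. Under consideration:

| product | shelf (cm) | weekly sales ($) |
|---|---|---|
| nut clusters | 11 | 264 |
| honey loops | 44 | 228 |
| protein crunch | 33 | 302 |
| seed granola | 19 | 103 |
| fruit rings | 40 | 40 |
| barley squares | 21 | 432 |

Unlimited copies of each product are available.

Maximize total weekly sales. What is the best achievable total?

1128

Greedy by ratio would take 4×nut clusters: 44 cm used, total 1056.
Dropping 3×nut clusters frees 33 cm; slotting in 2×barley squares (42 cm) lifts the total to 1128 at 53 cm.
Every other selection either busts 53 cm or fails to beat 1128.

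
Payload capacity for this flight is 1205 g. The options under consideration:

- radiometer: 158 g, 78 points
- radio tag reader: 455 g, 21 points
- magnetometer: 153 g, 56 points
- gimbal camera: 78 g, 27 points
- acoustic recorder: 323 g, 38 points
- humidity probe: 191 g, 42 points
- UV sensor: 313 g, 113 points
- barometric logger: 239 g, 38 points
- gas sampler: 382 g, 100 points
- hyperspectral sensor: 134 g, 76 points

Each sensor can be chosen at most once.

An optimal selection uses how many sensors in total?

5

Optimal total is 423.
For example radiometer + magnetometer + UV sensor + gas sampler + hyperspectral sensor achieves it, using 1140 g.
Every optimal selection uses 5 sensors.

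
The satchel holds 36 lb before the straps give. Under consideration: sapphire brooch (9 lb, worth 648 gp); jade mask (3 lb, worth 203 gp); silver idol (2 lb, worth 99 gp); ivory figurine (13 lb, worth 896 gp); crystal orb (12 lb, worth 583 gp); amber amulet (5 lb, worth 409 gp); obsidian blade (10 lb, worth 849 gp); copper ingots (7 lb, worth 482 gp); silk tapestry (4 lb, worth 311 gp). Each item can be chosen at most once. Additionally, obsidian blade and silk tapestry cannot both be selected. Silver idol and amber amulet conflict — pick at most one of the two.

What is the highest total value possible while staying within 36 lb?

2636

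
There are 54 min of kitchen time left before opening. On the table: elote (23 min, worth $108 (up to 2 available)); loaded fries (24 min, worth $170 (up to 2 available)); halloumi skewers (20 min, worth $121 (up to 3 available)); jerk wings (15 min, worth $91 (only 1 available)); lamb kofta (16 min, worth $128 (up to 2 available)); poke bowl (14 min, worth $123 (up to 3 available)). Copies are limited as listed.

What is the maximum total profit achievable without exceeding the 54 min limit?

421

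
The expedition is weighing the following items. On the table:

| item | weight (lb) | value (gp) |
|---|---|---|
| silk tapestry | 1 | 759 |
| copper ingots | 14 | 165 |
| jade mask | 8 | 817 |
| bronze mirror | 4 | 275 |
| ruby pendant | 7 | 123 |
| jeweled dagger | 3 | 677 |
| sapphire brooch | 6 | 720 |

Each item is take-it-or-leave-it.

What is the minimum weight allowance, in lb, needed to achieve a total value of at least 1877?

10

Look for the lowest-weight combination reaching 1877.
silk tapestry + jeweled dagger + sapphire brooch: 2156 value at 10 lb.
Any bundle with less than 10 lb falls short of 1877.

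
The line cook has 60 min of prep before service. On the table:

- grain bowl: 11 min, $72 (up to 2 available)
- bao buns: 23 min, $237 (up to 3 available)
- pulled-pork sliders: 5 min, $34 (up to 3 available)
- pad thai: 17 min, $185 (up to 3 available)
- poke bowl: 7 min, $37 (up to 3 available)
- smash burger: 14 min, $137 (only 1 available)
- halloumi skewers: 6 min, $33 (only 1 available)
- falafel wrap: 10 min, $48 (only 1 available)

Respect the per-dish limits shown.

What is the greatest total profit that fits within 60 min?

611

Filling by ratio: pulled-pork sliders + 3×pad thai for 589, with 4 min left unused.
Replace pulled-pork sliders and 3×pad thai with 2×bao buns + smash burger: the trade gains 22 net, giving 611 at 60 min.
No other feasible combination exceeds 611.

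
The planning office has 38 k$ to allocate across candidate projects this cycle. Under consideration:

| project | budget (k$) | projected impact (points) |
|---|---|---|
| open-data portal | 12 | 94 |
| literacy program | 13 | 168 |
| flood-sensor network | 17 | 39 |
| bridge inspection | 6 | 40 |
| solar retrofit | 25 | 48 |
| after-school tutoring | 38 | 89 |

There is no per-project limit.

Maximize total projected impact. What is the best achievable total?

430

Best packing: open-data portal + 2×literacy program — 38 k$, 430 total.
That's the maximum — no swap from here does better than 430.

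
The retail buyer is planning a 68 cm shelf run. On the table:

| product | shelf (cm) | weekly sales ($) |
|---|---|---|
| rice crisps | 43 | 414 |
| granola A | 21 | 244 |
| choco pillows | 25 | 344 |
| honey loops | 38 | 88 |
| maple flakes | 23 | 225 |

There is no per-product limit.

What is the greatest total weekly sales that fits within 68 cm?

832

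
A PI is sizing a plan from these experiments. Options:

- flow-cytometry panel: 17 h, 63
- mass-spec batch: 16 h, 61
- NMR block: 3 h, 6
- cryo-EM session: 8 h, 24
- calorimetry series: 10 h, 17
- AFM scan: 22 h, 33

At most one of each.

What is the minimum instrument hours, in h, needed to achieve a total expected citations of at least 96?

Look for the lowest-instrument combination reaching 96.
flow-cytometry panel + mass-spec batch reaches 124 using 33 h.
No combination under 33 h hits 96.

33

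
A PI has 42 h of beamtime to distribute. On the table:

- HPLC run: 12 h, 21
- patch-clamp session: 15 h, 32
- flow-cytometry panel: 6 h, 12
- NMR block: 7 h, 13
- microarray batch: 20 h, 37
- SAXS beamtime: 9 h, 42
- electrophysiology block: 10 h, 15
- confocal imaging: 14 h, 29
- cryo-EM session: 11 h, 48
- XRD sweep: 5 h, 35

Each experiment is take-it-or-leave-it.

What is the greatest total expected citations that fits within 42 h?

Patch-clamp session + SAXS beamtime + cryo-EM session + XRD sweep uses 40 of the 42 h and totals 157.
The spare 2 h is too small for any remaining experiment, and no exchange beats 157.

157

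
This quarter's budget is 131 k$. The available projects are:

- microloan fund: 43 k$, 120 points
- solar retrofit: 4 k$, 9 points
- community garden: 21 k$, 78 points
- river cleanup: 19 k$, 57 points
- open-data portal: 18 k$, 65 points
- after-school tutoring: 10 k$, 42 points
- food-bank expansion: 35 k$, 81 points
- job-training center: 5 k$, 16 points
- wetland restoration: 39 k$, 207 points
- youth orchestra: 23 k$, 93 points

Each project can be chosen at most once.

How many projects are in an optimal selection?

6

Best achievable projected impact is 542.
For example community garden + river cleanup + open-data portal + after-school tutoring + wetland restoration + youth orchestra achieves it, using 130 k$.
Every optimal selection uses 6 projects.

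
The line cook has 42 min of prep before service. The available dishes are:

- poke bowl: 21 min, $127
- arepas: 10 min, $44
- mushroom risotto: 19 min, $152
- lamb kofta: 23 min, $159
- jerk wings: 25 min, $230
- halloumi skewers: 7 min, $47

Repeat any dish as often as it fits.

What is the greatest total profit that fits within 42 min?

Best packing: jerk wings + 2×halloumi skewers — 39 min, 324 total.

324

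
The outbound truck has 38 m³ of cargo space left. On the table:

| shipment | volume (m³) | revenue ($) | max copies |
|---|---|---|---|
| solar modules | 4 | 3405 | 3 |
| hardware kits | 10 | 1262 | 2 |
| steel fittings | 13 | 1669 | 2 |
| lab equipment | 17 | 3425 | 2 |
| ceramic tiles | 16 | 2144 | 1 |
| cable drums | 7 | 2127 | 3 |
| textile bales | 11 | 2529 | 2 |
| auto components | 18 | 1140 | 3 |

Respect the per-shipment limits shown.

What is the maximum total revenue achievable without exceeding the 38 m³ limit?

16998

The ratio heuristic lands on 3×solar modules + 3×cable drums (16596) but leaves 5 m³ idle.
Dropping cable drums frees 7 m³; slotting in textile bales (11 m³) lifts the total to 16998 at 37 m³.
Every other selection either busts 38 m³ or exceeds an availability limit or fails to beat 16998.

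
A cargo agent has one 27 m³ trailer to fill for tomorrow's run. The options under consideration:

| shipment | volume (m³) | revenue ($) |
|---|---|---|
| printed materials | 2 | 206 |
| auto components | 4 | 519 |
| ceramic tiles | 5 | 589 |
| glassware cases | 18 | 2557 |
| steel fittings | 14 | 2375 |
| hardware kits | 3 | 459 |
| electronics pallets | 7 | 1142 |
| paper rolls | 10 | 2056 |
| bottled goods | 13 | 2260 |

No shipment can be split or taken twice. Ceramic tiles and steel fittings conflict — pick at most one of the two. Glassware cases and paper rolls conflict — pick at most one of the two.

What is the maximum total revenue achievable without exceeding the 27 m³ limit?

The ratio heuristic lands on hardware kits + paper rolls + bottled goods (4775) but leaves 1 m³ idle.
The 13 m³ tied up in bottled goods is better spent on steel fittings — total rises to 4890 (27 m³).

4890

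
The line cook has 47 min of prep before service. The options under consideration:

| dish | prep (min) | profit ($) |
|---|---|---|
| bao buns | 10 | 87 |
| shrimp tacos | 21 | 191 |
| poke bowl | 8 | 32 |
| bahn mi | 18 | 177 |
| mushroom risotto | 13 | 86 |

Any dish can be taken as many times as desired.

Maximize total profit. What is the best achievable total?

Best packing: bao buns + 2×bahn mi — 46 min, 441 total.

441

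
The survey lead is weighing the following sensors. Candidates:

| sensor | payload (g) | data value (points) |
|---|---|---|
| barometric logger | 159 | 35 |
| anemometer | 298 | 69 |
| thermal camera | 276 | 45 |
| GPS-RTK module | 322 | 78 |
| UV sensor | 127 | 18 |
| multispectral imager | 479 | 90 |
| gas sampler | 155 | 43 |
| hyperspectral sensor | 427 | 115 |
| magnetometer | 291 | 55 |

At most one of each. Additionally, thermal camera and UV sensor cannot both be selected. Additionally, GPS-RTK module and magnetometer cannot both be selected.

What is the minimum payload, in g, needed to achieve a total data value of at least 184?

725

Minimise g subject to total data value ≥ 184.
Taking anemometer + hyperspectral sensor gives 184 (≥ 184) for 725 g.
Any bundle with less than 725 g falls short of 184.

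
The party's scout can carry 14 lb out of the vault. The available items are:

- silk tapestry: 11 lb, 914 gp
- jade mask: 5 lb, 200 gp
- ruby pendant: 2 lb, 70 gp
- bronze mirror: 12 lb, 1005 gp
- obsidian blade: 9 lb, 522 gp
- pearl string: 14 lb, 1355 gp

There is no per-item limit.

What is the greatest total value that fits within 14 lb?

Taking pearl string: 14 lb used, 1355 in value.
Every other selection either busts 14 lb or fails to beat 1355.

1355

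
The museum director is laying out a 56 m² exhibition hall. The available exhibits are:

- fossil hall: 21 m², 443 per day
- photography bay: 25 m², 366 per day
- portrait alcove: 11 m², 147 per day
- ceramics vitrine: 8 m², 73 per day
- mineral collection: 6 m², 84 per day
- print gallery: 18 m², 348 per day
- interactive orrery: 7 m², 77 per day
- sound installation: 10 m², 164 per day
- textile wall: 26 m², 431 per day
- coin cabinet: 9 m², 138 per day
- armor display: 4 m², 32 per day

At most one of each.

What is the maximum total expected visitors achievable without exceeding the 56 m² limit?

1039

The ratio ordering already packs tightly: fossil hall + mineral collection + print gallery + sound installation, 55 m², 1039.
Nothing else within 56 m² beats 1039.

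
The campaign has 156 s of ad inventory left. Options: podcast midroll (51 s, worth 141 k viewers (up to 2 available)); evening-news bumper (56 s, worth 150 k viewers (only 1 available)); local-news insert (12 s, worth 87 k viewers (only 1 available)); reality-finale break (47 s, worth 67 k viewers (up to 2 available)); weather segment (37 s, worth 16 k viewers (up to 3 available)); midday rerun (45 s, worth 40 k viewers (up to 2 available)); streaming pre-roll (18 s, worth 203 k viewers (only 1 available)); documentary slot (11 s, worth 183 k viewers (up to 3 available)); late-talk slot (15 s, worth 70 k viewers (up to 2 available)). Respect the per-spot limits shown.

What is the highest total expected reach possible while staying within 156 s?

1129

The ratio heuristic lands on podcast midroll + local-news insert + streaming pre-roll + 3×documentary slot + 2×late-talk slot (1120) but leaves 12 s idle.
Dropping podcast midroll frees 51 s; slotting in evening-news bumper (56 s) lifts the total to 1129 at 149 s.
Every other selection either busts 156 s or exceeds an availability limit or fails to beat 1129.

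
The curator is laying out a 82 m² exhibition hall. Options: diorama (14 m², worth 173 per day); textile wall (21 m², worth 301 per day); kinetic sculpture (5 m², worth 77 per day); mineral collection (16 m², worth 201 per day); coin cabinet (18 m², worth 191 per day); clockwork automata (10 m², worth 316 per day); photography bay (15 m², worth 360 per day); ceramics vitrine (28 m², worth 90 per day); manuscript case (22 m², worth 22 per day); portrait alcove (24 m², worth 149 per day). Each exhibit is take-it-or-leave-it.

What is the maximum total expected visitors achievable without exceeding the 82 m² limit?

Density check — clockwork automata 31.60, photography bay 24.00, kinetic sculpture 15.40 are the best per m².
Taking diorama + textile wall + kinetic sculpture + mineral collection + clockwork automata + photography bay: 81 m² used, 1428 in expected visitors.
An exhaustive check of the 1024 subsets confirms 1428.

1428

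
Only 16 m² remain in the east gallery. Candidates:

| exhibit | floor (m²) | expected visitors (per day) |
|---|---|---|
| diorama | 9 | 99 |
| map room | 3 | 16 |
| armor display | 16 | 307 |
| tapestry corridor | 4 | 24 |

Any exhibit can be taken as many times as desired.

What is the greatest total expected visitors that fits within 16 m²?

By expected visitors per m²: armor display 19.19, diorama 11.00, tapestry corridor 6.00 lead.
Taking armor display: 16 m² used, 307 in expected visitors.
Every other selection either busts 16 m² or fails to beat 307.

307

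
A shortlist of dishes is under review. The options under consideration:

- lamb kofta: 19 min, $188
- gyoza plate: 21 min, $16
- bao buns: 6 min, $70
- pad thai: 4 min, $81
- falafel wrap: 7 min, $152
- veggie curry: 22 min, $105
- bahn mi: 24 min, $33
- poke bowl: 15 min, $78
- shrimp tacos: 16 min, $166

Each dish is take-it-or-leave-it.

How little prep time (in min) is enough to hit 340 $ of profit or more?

Minimise min subject to total profit ≥ 340.
Taking lamb kofta + falafel wrap gives 340 (≥ 340) for 26 min.
Below 26 min the best achievable stays under 340.

26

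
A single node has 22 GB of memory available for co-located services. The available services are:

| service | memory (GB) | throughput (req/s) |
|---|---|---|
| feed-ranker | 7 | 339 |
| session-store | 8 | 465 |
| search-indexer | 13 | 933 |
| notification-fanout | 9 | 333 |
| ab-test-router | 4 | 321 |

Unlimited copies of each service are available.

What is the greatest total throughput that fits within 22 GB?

Ranking by ratio (throughput/GB): ab-test-router 80.25, search-indexer 71.77, session-store 58.12.
Best packing: 5×ab-test-router — 20 GB, 1605 total.
The spare 2 GB is too small for any remaining service, and no exchange beats 1605.

1605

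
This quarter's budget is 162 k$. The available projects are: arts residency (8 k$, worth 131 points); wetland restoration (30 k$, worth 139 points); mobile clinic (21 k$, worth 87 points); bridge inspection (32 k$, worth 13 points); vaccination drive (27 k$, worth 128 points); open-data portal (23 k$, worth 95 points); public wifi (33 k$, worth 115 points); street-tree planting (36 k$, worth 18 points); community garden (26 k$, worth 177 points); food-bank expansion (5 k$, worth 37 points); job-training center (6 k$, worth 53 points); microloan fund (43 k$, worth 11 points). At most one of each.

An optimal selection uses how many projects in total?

8

Optimal total is 875.
arts residency + wetland restoration + vaccination drive + open-data portal + public wifi + community garden + food-bank expansion + job-training center hits 875 at 158 k$.
All optima have 8 projects.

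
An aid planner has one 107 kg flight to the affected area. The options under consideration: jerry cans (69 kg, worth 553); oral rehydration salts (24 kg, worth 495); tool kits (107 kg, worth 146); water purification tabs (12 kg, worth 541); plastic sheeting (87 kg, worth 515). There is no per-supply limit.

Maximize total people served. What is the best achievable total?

4328

Taking 8×water purification tabs: 96 kg used, 4328 in people served.
The spare 11 kg is too small for any remaining supply, and no exchange beats 4328.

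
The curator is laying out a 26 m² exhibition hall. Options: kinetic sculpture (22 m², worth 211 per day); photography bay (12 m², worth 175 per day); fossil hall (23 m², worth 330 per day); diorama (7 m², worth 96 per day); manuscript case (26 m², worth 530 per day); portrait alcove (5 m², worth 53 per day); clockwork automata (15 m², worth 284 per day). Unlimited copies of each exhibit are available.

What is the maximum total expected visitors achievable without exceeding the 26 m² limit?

530

Ranking by ratio (expected visitors/m²): manuscript case 20.38, clockwork automata 18.93, photography bay 14.58.
Manuscript case uses 26 of the 26 m² and totals 530.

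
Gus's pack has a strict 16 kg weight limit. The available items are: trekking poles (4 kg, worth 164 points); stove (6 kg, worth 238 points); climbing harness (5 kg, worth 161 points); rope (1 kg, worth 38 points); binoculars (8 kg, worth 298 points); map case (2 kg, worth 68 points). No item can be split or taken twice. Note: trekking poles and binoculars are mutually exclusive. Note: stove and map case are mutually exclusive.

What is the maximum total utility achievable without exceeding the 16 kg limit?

Taking trekking poles + stove + climbing harness + rope: 16 kg used, 601 in utility.

601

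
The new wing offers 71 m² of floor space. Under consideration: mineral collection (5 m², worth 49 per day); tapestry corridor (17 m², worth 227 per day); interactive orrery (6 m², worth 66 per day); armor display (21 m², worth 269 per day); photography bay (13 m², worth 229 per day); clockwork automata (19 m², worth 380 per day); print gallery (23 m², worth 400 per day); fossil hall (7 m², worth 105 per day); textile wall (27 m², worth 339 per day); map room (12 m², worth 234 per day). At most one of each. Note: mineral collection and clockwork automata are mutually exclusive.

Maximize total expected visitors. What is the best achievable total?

1243

Density check — clockwork automata 20.00, map room 19.50, photography bay 17.62 are the best per m².
Best packing: photography bay + clockwork automata + print gallery + map room — 67 m², 1243 total.
An exhaustive check of the 1024 subsets confirms 1243.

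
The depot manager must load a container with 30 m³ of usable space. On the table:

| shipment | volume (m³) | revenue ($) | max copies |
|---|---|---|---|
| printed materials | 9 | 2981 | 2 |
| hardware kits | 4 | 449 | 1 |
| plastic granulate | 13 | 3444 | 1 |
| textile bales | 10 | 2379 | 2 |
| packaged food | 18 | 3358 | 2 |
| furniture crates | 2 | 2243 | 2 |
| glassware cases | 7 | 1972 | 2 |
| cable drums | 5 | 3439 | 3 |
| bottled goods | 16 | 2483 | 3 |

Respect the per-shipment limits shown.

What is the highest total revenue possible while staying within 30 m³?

The ratio ordering already packs tightly: printed materials + 2×furniture crates + 3×cable drums, 28 m³, 17784.
Every other selection either busts 30 m³ or exceeds an availability limit or fails to beat 17784.

17784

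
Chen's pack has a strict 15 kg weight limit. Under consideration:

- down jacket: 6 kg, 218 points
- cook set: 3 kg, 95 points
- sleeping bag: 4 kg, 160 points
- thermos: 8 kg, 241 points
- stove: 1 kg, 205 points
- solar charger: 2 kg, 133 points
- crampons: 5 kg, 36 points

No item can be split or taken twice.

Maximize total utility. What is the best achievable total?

739

A density-first pass picks down jacket + sleeping bag + stove + solar charger — 716 at 13 kg.
The 6 kg tied up in down jacket is better spent on thermos — total rises to 739 (15 kg).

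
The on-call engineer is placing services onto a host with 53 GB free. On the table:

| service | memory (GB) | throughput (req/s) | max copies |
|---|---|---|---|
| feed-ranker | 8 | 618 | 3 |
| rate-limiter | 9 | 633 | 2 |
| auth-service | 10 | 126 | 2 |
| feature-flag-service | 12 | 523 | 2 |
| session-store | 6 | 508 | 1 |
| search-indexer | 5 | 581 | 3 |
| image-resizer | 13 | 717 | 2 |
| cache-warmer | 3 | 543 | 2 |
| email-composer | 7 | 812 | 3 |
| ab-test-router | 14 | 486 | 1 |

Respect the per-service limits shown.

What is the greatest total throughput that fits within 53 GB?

A density-first pass picks session-store + 3×search-indexer + 2×cache-warmer + 3×email-composer — 5773 at 48 GB.
The 11 GB tied up in session-store and search-indexer is better spent on 2×feed-ranker — total rises to 5920 (53 GB).

5920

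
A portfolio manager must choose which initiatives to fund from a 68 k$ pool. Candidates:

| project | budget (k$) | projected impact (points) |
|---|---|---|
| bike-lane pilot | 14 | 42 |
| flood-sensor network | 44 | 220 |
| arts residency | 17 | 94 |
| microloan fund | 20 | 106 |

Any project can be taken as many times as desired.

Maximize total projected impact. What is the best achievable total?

376

By projected impact per k$: arts residency 5.53, microloan fund 5.30, flood-sensor network 5.00, bike-lane pilot 3.00 lead.
The ratio ordering already packs tightly: 4×arts residency, 68 k$, 376.
Nothing else within 68 k$ beats 376.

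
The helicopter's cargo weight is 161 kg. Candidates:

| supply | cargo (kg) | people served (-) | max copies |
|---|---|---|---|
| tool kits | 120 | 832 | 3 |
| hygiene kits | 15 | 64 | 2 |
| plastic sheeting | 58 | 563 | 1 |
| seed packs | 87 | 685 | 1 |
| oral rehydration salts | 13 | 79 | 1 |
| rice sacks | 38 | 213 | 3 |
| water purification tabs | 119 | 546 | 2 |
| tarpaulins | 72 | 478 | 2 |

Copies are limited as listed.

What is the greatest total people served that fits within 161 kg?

1327

By people served per kg: plastic sheeting 9.71, seed packs 7.87, tool kits 6.93 lead.
The ratio ordering already packs tightly: plastic sheeting + seed packs + oral rehydration salts, 158 kg, 1327.
Nothing else within 161 kg beats 1327.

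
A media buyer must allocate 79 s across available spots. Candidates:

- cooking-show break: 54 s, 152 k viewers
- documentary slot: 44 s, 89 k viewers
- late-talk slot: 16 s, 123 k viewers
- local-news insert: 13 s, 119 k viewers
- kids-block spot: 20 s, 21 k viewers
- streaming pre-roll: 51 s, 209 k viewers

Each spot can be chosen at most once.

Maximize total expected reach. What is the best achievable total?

332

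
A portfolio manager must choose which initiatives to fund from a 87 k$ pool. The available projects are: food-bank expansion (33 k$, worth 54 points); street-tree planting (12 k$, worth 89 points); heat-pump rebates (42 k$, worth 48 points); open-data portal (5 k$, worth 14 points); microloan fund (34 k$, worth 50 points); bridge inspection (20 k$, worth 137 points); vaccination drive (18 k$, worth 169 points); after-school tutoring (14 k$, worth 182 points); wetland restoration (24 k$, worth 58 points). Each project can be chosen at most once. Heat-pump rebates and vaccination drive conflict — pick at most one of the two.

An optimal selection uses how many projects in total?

5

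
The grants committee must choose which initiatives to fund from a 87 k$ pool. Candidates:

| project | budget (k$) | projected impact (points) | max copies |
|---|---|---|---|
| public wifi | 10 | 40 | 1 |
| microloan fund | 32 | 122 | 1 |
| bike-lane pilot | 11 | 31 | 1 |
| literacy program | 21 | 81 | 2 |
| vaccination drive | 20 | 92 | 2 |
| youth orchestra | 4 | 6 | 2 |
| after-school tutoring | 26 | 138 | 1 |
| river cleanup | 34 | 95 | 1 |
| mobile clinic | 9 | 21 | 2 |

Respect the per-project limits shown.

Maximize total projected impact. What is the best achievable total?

403

Ranking by ratio (projected impact/k$): after-school tutoring 5.31, vaccination drive 4.60, public wifi 4.00, literacy program 3.86.
A density-first pass picks public wifi + bike-lane pilot + 2×vaccination drive + after-school tutoring — 393 at 87 k$.
Replace public wifi and bike-lane pilot with literacy program: the trade gains 10 net, giving 403 at 87 k$.
No other feasible combination exceeds 403.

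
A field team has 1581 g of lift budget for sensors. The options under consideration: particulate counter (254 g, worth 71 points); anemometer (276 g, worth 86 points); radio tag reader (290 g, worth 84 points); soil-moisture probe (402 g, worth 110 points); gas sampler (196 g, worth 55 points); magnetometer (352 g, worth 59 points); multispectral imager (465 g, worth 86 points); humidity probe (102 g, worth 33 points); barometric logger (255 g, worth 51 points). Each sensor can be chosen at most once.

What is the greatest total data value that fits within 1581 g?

439

Density check — humidity probe 0.32, anemometer 0.31, radio tag reader 0.29 are the best per g.
Particulate counter + anemometer + radio tag reader + soil-moisture probe + gas sampler + humidity probe uses 1520 of the 1581 g and totals 439.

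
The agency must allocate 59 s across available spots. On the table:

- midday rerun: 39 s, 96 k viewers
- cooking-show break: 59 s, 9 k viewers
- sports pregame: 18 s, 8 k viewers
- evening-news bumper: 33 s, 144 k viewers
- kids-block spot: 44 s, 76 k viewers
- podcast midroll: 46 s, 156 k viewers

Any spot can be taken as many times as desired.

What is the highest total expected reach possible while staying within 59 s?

By expected reach per s: evening-news bumper 4.36, podcast midroll 3.39, midday rerun 2.46, kids-block spot 1.73 lead.
A density-first pass picks sports pregame + evening-news bumper — 152 at 51 s.
Replace sports pregame and evening-news bumper with podcast midroll: the trade gains 4 net, giving 156 at 46 s.
Nothing else within 59 s beats 156.

156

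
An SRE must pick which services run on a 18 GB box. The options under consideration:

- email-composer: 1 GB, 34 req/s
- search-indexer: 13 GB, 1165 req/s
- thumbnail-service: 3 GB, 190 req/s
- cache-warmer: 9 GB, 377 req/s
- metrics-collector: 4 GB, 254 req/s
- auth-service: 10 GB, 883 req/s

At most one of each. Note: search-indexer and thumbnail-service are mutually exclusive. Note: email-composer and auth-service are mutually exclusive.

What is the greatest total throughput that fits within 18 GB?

Best packing: email-composer + search-indexer + metrics-collector — 18 GB, 1453 total.
Nothing else feasible within 18 GB beats 1453.

1453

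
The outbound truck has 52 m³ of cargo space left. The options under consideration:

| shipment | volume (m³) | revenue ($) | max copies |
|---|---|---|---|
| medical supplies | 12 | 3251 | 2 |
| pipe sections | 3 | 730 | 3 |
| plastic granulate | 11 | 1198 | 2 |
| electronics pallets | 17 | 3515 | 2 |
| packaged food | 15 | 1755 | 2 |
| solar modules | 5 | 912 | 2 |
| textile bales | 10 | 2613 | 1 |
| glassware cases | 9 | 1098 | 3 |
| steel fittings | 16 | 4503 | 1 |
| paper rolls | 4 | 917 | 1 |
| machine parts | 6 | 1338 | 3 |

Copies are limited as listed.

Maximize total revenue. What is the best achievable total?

13803

Taking the top-ratio shipments first gives 2×medical supplies + textile bales + steel fittings for 13618 (50 m³).
Replace textile bales with 2×pipe sections + machine parts: the trade gains 185 net, giving 13803 at 52 m³.
Every other selection either busts 52 m³ or exceeds an availability limit or fails to beat 13803.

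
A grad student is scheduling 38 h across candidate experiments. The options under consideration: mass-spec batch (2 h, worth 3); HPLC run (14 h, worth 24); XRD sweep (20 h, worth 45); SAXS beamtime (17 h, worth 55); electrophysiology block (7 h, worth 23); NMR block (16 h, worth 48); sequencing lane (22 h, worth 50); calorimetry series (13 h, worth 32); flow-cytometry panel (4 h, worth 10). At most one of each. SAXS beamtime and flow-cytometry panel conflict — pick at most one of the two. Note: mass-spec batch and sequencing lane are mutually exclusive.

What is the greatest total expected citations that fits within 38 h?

110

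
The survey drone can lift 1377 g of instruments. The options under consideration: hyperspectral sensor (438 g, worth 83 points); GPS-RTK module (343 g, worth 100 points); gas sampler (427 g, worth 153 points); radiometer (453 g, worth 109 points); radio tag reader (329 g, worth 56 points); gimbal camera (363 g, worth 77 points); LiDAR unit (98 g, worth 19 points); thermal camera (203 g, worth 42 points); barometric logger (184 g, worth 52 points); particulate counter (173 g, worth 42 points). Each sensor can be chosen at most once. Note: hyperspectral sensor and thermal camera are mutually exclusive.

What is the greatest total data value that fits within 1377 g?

389

Ranking by ratio (data value/g): gas sampler 0.36, GPS-RTK module 0.29, barometric logger 0.28, particulate counter 0.24.
Taking GPS-RTK module + gas sampler + thermal camera + barometric logger + particulate counter: 1330 g used, 389 in data value.
An exhaustive check of the 1024 subsets confirms 389.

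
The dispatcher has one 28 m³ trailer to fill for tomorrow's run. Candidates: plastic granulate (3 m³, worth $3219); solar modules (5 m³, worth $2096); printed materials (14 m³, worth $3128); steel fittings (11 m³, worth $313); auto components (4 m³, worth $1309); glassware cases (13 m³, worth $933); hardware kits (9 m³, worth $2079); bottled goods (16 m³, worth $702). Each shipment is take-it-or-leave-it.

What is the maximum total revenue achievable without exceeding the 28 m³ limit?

9752

Filling by ratio: plastic granulate + solar modules + auto components + hardware kits for 8703, with 7 m³ left unused.
Replace hardware kits with printed materials: the trade gains 1049 net, giving 9752 at 26 m³.
The closest alternative, plastic granulate + solar modules + auto components + hardware kits, reaches only 8703.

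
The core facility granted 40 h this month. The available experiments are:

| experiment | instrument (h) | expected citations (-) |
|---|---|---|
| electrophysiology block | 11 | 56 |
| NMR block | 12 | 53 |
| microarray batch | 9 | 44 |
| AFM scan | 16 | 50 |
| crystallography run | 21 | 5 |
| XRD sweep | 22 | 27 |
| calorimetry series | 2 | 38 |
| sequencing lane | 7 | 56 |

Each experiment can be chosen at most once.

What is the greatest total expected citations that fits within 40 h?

By expected citations per h: calorimetry series 19.00, sequencing lane 8.00, electrophysiology block 5.09 lead.
The ratio heuristic lands on electrophysiology block + microarray batch + calorimetry series + sequencing lane (194) but leaves 11 h idle.
Replace calorimetry series with NMR block: the trade gains 15 net, giving 209 at 39 h.

209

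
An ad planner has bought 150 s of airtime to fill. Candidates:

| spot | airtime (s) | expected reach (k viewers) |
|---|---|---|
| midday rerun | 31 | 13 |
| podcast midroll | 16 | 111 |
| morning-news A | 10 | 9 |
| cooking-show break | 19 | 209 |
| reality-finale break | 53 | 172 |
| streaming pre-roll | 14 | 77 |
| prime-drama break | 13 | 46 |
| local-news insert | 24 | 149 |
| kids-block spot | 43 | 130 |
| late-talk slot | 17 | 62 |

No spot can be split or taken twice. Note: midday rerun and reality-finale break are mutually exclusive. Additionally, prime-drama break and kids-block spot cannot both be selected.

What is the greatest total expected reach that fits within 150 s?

Podcast midroll + cooking-show break + reality-finale break + streaming pre-roll + local-news insert + late-talk slot uses 143 of the 150 s and totals 780.
That's the maximum — no feasible swap from here does better than 780.

780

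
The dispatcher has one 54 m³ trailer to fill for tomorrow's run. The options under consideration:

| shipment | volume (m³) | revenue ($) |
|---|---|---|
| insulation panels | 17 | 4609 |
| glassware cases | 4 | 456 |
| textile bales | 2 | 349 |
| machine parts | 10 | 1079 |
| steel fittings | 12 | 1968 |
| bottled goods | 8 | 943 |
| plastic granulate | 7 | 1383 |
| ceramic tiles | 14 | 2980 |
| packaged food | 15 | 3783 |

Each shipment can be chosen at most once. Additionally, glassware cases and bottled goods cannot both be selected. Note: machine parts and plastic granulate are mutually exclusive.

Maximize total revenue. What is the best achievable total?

By revenue per m³: insulation panels 271.12, packaged food 252.20, ceramic tiles 212.86 lead.
Best packing: insulation panels + plastic granulate + ceramic tiles + packaged food — 53 m³, 12755 total.

12755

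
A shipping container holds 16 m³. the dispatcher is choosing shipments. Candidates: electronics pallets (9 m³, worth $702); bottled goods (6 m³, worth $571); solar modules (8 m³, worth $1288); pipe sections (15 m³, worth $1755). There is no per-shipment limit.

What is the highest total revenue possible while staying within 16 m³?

2576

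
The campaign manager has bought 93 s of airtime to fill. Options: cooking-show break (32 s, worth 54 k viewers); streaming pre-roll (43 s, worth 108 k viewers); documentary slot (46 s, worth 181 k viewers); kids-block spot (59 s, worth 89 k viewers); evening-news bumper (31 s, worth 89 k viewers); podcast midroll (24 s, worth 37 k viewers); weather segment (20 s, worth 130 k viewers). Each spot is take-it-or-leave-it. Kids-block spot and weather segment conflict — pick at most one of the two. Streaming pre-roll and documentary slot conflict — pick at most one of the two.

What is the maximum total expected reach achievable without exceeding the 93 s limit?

Documentary slot + podcast midroll + weather segment uses 90 of the 93 s and totals 348.
No other feasible combination exceeds 348.

348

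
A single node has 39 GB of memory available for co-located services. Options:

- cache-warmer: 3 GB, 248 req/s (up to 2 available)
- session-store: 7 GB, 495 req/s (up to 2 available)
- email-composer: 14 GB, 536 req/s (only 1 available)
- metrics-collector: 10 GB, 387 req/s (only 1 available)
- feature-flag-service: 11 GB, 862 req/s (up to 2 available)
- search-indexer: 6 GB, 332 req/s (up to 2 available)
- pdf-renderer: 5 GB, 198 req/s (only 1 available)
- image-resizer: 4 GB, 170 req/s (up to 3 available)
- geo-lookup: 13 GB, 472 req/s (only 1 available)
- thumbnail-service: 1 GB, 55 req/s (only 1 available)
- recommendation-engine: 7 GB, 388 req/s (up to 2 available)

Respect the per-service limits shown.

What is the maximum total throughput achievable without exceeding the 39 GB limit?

Greedy by ratio would take 2×cache-warmer + session-store + 2×feature-flag-service + thumbnail-service: 36 GB used, total 2770.
The 4 GB tied up in cache-warmer and thumbnail-service is better spent on session-store — total rises to 2962 (39 GB).
Every other selection either busts 39 GB or exceeds an availability limit or fails to beat 2962.

2962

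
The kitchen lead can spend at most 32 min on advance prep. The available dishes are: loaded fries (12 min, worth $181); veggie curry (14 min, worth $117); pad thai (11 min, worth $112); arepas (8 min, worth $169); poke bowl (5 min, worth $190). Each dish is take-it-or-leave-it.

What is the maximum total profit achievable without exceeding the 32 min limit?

540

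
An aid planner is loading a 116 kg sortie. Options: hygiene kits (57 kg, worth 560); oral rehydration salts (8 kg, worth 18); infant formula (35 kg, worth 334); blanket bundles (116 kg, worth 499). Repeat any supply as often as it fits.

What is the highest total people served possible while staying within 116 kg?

Density check — hygiene kits 9.82, infant formula 9.54, blanket bundles 4.30 are the best per kg.
2×hygiene kits uses 114 of the 116 kg and totals 1120.
No other feasible combination exceeds 1120.

1120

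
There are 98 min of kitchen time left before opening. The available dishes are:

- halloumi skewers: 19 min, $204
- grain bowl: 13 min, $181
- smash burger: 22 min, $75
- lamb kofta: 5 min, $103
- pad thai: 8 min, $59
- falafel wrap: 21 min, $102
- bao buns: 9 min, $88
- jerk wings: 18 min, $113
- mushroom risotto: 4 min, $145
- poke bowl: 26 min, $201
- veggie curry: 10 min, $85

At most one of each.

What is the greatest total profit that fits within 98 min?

1066

Density check — mushroom risotto 36.25, lamb kofta 20.60, grain bowl 13.92 are the best per min.
Halloumi skewers + grain bowl + lamb kofta + pad thai + bao buns + mushroom risotto + poke bowl + veggie curry uses 94 of the 98 min and totals 1066.
Runner-up halloumi skewers + grain bowl + lamb kofta + bao buns + jerk wings + mushroom risotto + poke bowl tops out at 1035.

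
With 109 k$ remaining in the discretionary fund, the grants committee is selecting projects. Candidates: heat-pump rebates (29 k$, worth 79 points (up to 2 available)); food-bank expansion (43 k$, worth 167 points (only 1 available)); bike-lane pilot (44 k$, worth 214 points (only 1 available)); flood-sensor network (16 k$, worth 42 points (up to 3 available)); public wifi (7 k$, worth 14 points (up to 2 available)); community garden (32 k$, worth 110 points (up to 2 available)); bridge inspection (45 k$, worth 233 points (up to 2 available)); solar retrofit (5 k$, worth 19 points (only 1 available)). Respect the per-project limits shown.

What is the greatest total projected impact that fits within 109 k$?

Ranking by ratio (projected impact/k$): bridge inspection 5.18, bike-lane pilot 4.86, food-bank expansion 3.88.
Taking 2×public wifi + 2×bridge inspection + solar retrofit: 109 k$ used, 513 in projected impact.
Every other selection either busts 109 k$ or exceeds an availability limit or fails to beat 513.

513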